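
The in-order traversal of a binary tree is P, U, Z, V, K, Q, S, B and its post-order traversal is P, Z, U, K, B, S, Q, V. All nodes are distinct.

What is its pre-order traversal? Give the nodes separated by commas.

V, U, P, Z, Q, K, S, B

The last element of post-order is the root; it splits in-order into left and right subtrees.
Root V: left subtree has 3 nodes {P, U, Z}, right has 4 {K, Q, S, B}.
  Root U: left subtree has 1 node {P}, right has 1 {Z}.
  Root Q: left subtree has 1 node {K}, right has 2 {S, B}.
    Root S: left subtree has 0 nodes { }, right has 1 {B}.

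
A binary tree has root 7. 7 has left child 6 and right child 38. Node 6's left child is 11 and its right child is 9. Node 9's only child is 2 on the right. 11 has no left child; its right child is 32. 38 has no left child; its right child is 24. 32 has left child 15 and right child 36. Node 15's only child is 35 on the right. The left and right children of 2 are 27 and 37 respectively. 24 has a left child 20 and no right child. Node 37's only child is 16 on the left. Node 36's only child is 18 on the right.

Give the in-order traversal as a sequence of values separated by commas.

11, 15, 35, 32, 36, 18, 6, 9, 27, 2, 16, 37, 7, 38, 20, 24

In-order visits the left subtree, then the node, then the right subtree.
At 7: go left to 6.
  At 6: go left to 11.
    At 11: no left child.
    Visit 11.
    At 11: go right to 32.
      At 32: go left to 15.
        At 15: no left child.
        Visit 15.
        At 15: go right to 35.
          35 is a leaf — visit 35.
      Visit 32.
      At 32: go right to 36.
        At 36: no left child.
        Visit 36.
        At 36: go right to 18.
          18 is a leaf — visit 18.
  Visit 6.
  At 6: go right to 9.
    At 9: no left child.
    Visit 9.
    At 9: go right to 2.
      At 2: go left to 27.
        27 is a leaf — visit 27.
      Visit 2.
      At 2: go right to 37.
        At 37: go left to 16.
          16 is a leaf — visit 16.
        Visit 37.
        At 37: no right child.
Visit 7.
At 7: go right to 38.
  At 38: no left child.
  Visit 38.
  At 38: go right to 24.
    At 24: go left to 20.
      20 is a leaf — visit 20.
    Visit 24.
    At 24: no right child.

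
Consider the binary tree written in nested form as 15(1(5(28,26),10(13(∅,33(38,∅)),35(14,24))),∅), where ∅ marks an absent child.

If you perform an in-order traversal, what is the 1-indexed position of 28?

1

In-order visits the left subtree, then the node, then the right subtree.
At 15: go left to 1.
  At 1: go left to 5.
    At 5: go left to 28.
      28 is a leaf — visit 28.
    Visit 5.
    At 5: go right to 26.
      26 is a leaf — visit 26.
  Visit 1.
  At 1: go right to 10.
    At 10: go left to 13.
      At 13: no left child.
      Visit 13.
      At 13: go right to 33.
        At 33: go left to 38.
          38 is a leaf — visit 38.
        Visit 33.
        At 33: no right child.
    Visit 10.
    At 10: go right to 35.
      At 35: go left to 14.
        14 is a leaf — visit 14.
      Visit 35.
      At 35: go right to 24.
        24 is a leaf — visit 24.
Visit 15.
At 15: no right child.
Full in-order sequence: 28, 5, 26, 1, 13, 38, 33, 10, 14, 35, 24, 15.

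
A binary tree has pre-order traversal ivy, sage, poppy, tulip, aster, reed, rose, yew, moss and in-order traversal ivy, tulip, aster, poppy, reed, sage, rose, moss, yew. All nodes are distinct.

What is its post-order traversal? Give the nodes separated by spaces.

The first element of pre-order is the root; it splits in-order into left and right subtrees.
Root ivy: left subtree has 0 nodes { }, right has 8 {tulip, aster, poppy, reed, sage, rose, moss, yew}.
  Root sage: left subtree has 4 nodes {tulip, aster, poppy, reed}, right has 3 {rose, moss, yew}.
    Root poppy: left subtree has 2 nodes {tulip, aster}, right has 1 {reed}.
      Root tulip: left subtree has 0 nodes { }, right has 1 {aster}.
    Root rose: left subtree has 0 nodes { }, right has 2 {moss, yew}.
      Root yew: left subtree has 1 node {moss}, right has 0 { }.

aster tulip reed poppy moss yew rose sage ivy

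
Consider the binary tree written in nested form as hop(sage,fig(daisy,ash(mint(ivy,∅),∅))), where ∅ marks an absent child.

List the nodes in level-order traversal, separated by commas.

Level-order visits nodes level by level from the root, left to right within each level.
Level 0: hop
Level 1: sage, fig
Level 2: daisy, ash
Level 3: mint
Level 4: ivy

hop, sage, fig, daisy, ash, mint, ivy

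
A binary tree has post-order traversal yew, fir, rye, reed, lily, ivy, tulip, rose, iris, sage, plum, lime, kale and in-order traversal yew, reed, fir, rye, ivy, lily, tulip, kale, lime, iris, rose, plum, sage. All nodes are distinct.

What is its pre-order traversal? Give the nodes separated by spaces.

The last element of post-order is the root; it splits in-order into left and right subtrees.
Root kale: left subtree has 7 nodes {yew, reed, fir, rye, ivy, lily, tulip}, right has 5 {lime, iris, rose, plum, sage}.
  Root tulip: left subtree has 6 nodes {yew, reed, fir, rye, ivy, lily}, right has 0 { }.
    Root ivy: left subtree has 4 nodes {yew, reed, fir, rye}, right has 1 {lily}.
      Root reed: left subtree has 1 node {yew}, right has 2 {fir, rye}.
        Root rye: left subtree has 1 node {fir}, right has 0 { }.
  Root lime: left subtree has 0 nodes { }, right has 4 {iris, rose, plum, sage}.
    Root plum: left subtree has 2 nodes {iris, rose}, right has 1 {sage}.
      Root iris: left subtree has 0 nodes { }, right has 1 {rose}.

kale tulip ivy reed yew rye fir lily lime plum iris rose sage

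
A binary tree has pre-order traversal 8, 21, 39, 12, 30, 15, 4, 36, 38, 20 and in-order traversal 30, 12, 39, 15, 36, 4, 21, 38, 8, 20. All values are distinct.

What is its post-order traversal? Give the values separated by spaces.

30 12 36 4 15 39 38 21 20 8

The first element of pre-order is the root; it splits in-order into left and right subtrees.
Root 8: left subtree has 8 nodes {30, 12, 39, 15, 36, 4, 21, 38}, right has 1 {20}.
  Root 21: left subtree has 6 nodes {30, 12, 39, 15, 36, 4}, right has 1 {38}.
    Root 39: left subtree has 2 nodes {30, 12}, right has 3 {15, 36, 4}.
      Root 12: left subtree has 1 node {30}, right has 0 { }.
      Root 15: left subtree has 0 nodes { }, right has 2 {36, 4}.
        Root 4: left subtree has 1 node {36}, right has 0 { }.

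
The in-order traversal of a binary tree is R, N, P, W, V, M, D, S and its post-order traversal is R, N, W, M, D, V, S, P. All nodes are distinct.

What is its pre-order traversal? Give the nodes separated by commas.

The last element of post-order is the root; it splits in-order into left and right subtrees.
Root P: left subtree has 2 nodes {R, N}, right has 5 {W, V, M, D, S}.
  Root N: left subtree has 1 node {R}, right has 0 { }.
  Root S: left subtree has 4 nodes {W, V, M, D}, right has 0 { }.
    Root V: left subtree has 1 node {W}, right has 2 {M, D}.
      Root D: left subtree has 1 node {M}, right has 0 { }.

P, N, R, S, V, W, D, M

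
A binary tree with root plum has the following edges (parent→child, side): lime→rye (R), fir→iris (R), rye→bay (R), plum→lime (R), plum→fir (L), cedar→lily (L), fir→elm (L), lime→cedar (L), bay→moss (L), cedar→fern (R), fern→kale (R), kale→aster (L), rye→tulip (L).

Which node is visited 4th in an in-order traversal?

plum

In-order visits the left subtree, then the node, then the right subtree.
At plum: go left to fir.
  At fir: go left to elm.
    elm is a leaf — visit elm.
  Visit fir.
  At fir: go right to iris.
    iris is a leaf — visit iris.
Visit plum.
At plum: go right to lime.
  At lime: go left to cedar.
    At cedar: go left to lily.
      lily is a leaf — visit lily.
    Visit cedar.
    At cedar: go right to fern.
      At fern: no left child.
      Visit fern.
      At fern: go right to kale.
        At kale: go left to aster.
          aster is a leaf — visit aster.
        Visit kale.
        At kale: no right child.
  Visit lime.
  At lime: go right to rye.
    At rye: go left to tulip.
      tulip is a leaf — visit tulip.
    Visit rye.
    At rye: go right to bay.
      At bay: go left to moss.
        moss is a leaf — visit moss.
      Visit bay.
      At bay: no right child.
Full in-order sequence: elm, fir, iris, plum, lily, cedar, fern, aster, kale, lime, tulip, rye, moss, bay.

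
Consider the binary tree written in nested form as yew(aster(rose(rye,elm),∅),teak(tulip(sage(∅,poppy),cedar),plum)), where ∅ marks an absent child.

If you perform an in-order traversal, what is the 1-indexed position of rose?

In-order visits the left subtree, then the node, then the right subtree.
At yew: go left to aster.
  At aster: go left to rose.
    At rose: go left to rye.
      rye is a leaf — visit rye.
    Visit rose.
    At rose: go right to elm.
      elm is a leaf — visit elm.
  Visit aster.
  At aster: no right child.
Visit yew.
At yew: go right to teak.
  At teak: go left to tulip.
    At tulip: go left to sage.
      At sage: no left child.
      Visit sage.
      At sage: go right to poppy.
        poppy is a leaf — visit poppy.
    Visit tulip.
    At tulip: go right to cedar.
      cedar is a leaf — visit cedar.
  Visit teak.
  At teak: go right to plum.
    plum is a leaf — visit plum.
Full in-order sequence: rye, rose, elm, aster, yew, sage, poppy, tulip, cedar, teak, plum.

2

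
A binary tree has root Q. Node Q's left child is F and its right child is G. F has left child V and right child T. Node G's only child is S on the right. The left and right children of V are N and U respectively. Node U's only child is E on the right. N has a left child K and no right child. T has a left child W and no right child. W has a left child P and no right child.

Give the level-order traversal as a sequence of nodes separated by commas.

Level-order visits nodes level by level from the root, left to right within each level.
Level 0: Q
Level 1: F, G
Level 2: V, T, S
Level 3: N, U, W
Level 4: K, E, P

Q, F, G, V, T, S, N, U, W, K, E, P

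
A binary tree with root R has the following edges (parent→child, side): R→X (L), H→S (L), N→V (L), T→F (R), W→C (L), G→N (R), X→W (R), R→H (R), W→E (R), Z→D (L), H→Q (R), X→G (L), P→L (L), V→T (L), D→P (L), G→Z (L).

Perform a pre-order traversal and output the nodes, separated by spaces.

R X G Z D P L N V T F W C E H S Q

Pre-order visits the node, then its left subtree, then its right subtree.
Visit R.
At R: go left to X.
  Visit X.
  At X: go left to G.
    Visit G.
    At G: go left to Z.
      Visit Z.
      At Z: go left to D.
        Visit D.
        At D: go left to P.
          Visit P.
          At P: go left to L.
            L is a leaf — visit L.
          At P: no right child.
        At D: no right child.
      At Z: no right child.
    At G: go right to N.
      Visit N.
      At N: go left to V.
        Visit V.
        At V: go left to T.
          Visit T.
          At T: no left child.
          At T: go right to F.
            F is a leaf — visit F.
        At V: no right child.
      At N: no right child.
  At X: go right to W.
    Visit W.
    At W: go left to C.
      C is a leaf — visit C.
    At W: go right to E.
      E is a leaf — visit E.
At R: go right to H.
  Visit H.
  At H: go left to S.
    S is a leaf — visit S.
  At H: go right to Q.
    Q is a leaf — visit Q.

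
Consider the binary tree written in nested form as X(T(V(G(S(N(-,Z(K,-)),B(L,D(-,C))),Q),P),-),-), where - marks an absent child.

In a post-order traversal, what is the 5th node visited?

Post-order visits the left subtree, then the right subtree, then the node.
At X: go left to T.
  At T: go left to V.
    At V: go left to G.
      At G: go left to S.
        At S: go left to N.
          At N: no left child.
          At N: go right to Z.
            At Z: go left to K.
              K is a leaf — visit K.
            At Z: no right child.
            Visit Z.
          Visit N.
        At S: go right to B.
          At B: go left to L.
            L is a leaf — visit L.
          At B: go right to D.
            At D: no left child.
            At D: go right to C.
              C is a leaf — visit C.
            Visit D.
          Visit B.
        Visit S.
      At G: go right to Q.
        Q is a leaf — visit Q.
      Visit G.
    At V: go right to P.
      P is a leaf — visit P.
    Visit V.
  At T: no right child.
  Visit T.
At X: no right child.
Visit X.
Full post-order sequence: K, Z, N, L, C, D, B, S, Q, G, P, V, T, X.

C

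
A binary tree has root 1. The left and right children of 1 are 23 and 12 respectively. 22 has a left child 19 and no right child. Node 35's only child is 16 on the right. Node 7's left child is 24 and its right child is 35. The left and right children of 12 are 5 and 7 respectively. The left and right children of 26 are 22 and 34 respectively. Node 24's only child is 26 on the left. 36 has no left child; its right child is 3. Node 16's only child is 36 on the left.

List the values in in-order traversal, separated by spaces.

In-order visits the left subtree, then the node, then the right subtree.
At 1: go left to 23.
  23 is a leaf — visit 23.
Visit 1.
At 1: go right to 12.
  At 12: go left to 5.
    5 is a leaf — visit 5.
  Visit 12.
  At 12: go right to 7.
    At 7: go left to 24.
      At 24: go left to 26.
        At 26: go left to 22.
          At 22: go left to 19.
            19 is a leaf — visit 19.
          Visit 22.
          At 22: no right child.
        Visit 26.
        At 26: go right to 34.
          34 is a leaf — visit 34.
      Visit 24.
      At 24: no right child.
    Visit 7.
    At 7: go right to 35.
      At 35: no left child.
      Visit 35.
      At 35: go right to 16.
        At 16: go left to 36.
          At 36: no left child.
          Visit 36.
          At 36: go right to 3.
            3 is a leaf — visit 3.
        Visit 16.
        At 16: no right child.

23 1 5 12 19 22 26 34 24 7 35 36 3 16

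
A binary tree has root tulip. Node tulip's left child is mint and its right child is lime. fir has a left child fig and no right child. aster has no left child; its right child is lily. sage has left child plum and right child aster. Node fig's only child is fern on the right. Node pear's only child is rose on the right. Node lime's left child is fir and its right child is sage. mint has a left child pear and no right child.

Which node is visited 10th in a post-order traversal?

sage

Post-order visits the left subtree, then the right subtree, then the node.
At tulip: go left to mint.
  At mint: go left to pear.
    At pear: no left child.
    At pear: go right to rose.
      rose is a leaf — visit rose.
    Visit pear.
  At mint: no right child.
  Visit mint.
At tulip: go right to lime.
  At lime: go left to fir.
    At fir: go left to fig.
      At fig: no left child.
      At fig: go right to fern.
        fern is a leaf — visit fern.
      Visit fig.
    At fir: no right child.
    Visit fir.
  At lime: go right to sage.
    At sage: go left to plum.
      plum is a leaf — visit plum.
    At sage: go right to aster.
      At aster: no left child.
      At aster: go right to lily.
        lily is a leaf — visit lily.
      Visit aster.
    Visit sage.
  Visit lime.
Visit tulip.
Full post-order sequence: rose, pear, mint, fern, fig, fir, plum, lily, aster, sage, lime, tulip.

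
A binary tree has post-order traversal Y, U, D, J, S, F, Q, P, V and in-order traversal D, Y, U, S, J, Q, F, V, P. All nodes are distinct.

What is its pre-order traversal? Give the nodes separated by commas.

V, Q, S, D, U, Y, J, F, P

The last element of post-order is the root; it splits in-order into left and right subtrees.
Root V: left subtree has 7 nodes {D, Y, U, S, J, Q, F}, right has 1 {P}.
  Root Q: left subtree has 5 nodes {D, Y, U, S, J}, right has 1 {F}.
    Root S: left subtree has 3 nodes {D, Y, U}, right has 1 {J}.
      Root D: left subtree has 0 nodes { }, right has 2 {Y, U}.
        Root U: left subtree has 1 node {Y}, right has 0 { }.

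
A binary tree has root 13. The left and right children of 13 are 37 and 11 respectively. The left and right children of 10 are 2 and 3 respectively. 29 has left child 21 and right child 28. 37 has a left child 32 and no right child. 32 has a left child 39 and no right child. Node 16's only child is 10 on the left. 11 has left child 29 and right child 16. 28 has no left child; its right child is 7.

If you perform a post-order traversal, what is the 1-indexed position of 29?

Post-order visits the left subtree, then the right subtree, then the node.
At 13: go left to 37.
  At 37: go left to 32.
    At 32: go left to 39.
      39 is a leaf — visit 39.
    At 32: no right child.
    Visit 32.
  At 37: no right child.
  Visit 37.
At 13: go right to 11.
  At 11: go left to 29.
    At 29: go left to 21.
      21 is a leaf — visit 21.
    At 29: go right to 28.
      At 28: no left child.
      At 28: go right to 7.
        7 is a leaf — visit 7.
      Visit 28.
    Visit 29.
  At 11: go right to 16.
    At 16: go left to 10.
      At 10: go left to 2.
        2 is a leaf — visit 2.
      At 10: go right to 3.
        3 is a leaf — visit 3.
      Visit 10.
    At 16: no right child.
    Visit 16.
  Visit 11.
Visit 13.
Full post-order sequence: 39, 32, 37, 21, 7, 28, 29, 2, 3, 10, 16, 11, 13.

7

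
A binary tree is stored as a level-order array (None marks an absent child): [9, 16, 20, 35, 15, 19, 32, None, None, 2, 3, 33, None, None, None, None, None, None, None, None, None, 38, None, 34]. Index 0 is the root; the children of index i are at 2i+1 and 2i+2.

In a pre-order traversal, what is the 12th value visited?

32

Pre-order visits the node, then its left subtree, then its right subtree.
Visit 9.
At 9: go left to 16.
  Visit 16.
  At 16: go left to 35.
    35 is a leaf — visit 35.
  At 16: go right to 15.
    Visit 15.
    At 15: go left to 2.
      2 is a leaf — visit 2.
    At 15: go right to 3.
      Visit 3.
      At 3: go left to 38.
        38 is a leaf — visit 38.
      At 3: no right child.
At 9: go right to 20.
  Visit 20.
  At 20: go left to 19.
    Visit 19.
    At 19: go left to 33.
      Visit 33.
      At 33: go left to 34.
        34 is a leaf — visit 34.
      At 33: no right child.
    At 19: no right child.
  At 20: go right to 32.
    32 is a leaf — visit 32.
Full pre-order sequence: 9, 16, 35, 15, 2, 3, 38, 20, 19, 33, 34, 32.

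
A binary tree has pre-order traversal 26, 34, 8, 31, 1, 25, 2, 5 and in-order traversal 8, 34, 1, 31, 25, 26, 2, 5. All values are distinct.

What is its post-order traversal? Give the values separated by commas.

The first element of pre-order is the root; it splits in-order into left and right subtrees.
Root 26: left subtree has 5 nodes {8, 34, 1, 31, 25}, right has 2 {2, 5}.
  Root 34: left subtree has 1 node {8}, right has 3 {1, 31, 25}.
    Root 31: left subtree has 1 node {1}, right has 1 {25}.
  Root 2: left subtree has 0 nodes { }, right has 1 {5}.

8, 1, 25, 31, 34, 5, 2, 26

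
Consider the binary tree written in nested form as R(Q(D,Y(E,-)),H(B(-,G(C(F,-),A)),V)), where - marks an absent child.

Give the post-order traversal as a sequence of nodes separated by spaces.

D E Y Q F C A G B V H R

Post-order visits the left subtree, then the right subtree, then the node.
At R: go left to Q.
  At Q: go left to D.
    D is a leaf — visit D.
  At Q: go right to Y.
    At Y: go left to E.
      E is a leaf — visit E.
    At Y: no right child.
    Visit Y.
  Visit Q.
At R: go right to H.
  At H: go left to B.
    At B: no left child.
    At B: go right to G.
      At G: go left to C.
        At C: go left to F.
          F is a leaf — visit F.
        At C: no right child.
        Visit C.
      At G: go right to A.
        A is a leaf — visit A.
      Visit G.
    Visit B.
  At H: go right to V.
    V is a leaf — visit V.
  Visit H.
Visit R.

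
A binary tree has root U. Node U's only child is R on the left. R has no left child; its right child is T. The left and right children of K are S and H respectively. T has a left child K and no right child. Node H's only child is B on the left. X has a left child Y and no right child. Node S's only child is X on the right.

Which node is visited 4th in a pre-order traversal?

K

Pre-order visits the node, then its left subtree, then its right subtree.
Visit U.
At U: go left to R.
  Visit R.
  At R: no left child.
  At R: go right to T.
    Visit T.
    At T: go left to K.
      Visit K.
      At K: go left to S.
        Visit S.
        At S: no left child.
        At S: go right to X.
          Visit X.
          At X: go left to Y.
            Y is a leaf — visit Y.
          At X: no right child.
      At K: go right to H.
        Visit H.
        At H: go left to B.
          B is a leaf — visit B.
        At H: no right child.
    At T: no right child.
At U: no right child.
Full pre-order sequence: U, R, T, K, S, X, Y, H, B.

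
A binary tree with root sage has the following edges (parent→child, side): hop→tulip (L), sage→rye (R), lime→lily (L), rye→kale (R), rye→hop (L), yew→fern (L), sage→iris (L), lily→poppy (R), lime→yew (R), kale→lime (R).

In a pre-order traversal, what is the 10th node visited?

Pre-order visits the node, then its left subtree, then its right subtree.
Visit sage.
At sage: go left to iris.
  iris is a leaf — visit iris.
At sage: go right to rye.
  Visit rye.
  At rye: go left to hop.
    Visit hop.
    At hop: go left to tulip.
      tulip is a leaf — visit tulip.
    At hop: no right child.
  At rye: go right to kale.
    Visit kale.
    At kale: no left child.
    At kale: go right to lime.
      Visit lime.
      At lime: go left to lily.
        Visit lily.
        At lily: no left child.
        At lily: go right to poppy.
          poppy is a leaf — visit poppy.
      At lime: go right to yew.
        Visit yew.
        At yew: go left to fern.
          fern is a leaf — visit fern.
        At yew: no right child.
Full pre-order sequence: sage, iris, rye, hop, tulip, kale, lime, lily, poppy, yew, fern.

yew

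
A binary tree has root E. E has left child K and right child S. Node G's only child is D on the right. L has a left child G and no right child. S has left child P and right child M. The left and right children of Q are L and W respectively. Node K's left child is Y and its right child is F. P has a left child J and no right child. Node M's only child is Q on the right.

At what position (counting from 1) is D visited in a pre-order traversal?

Pre-order visits the node, then its left subtree, then its right subtree.
Visit E.
At E: go left to K.
  Visit K.
  At K: go left to Y.
    Y is a leaf — visit Y.
  At K: go right to F.
    F is a leaf — visit F.
At E: go right to S.
  Visit S.
  At S: go left to P.
    Visit P.
    At P: go left to J.
      J is a leaf — visit J.
    At P: no right child.
  At S: go right to M.
    Visit M.
    At M: no left child.
    At M: go right to Q.
      Visit Q.
      At Q: go left to L.
        Visit L.
        At L: go left to G.
          Visit G.
          At G: no left child.
          At G: go right to D.
            D is a leaf — visit D.
        At L: no right child.
      At Q: go right to W.
        W is a leaf — visit W.
Full pre-order sequence: E, K, Y, F, S, P, J, M, Q, L, G, D, W.

12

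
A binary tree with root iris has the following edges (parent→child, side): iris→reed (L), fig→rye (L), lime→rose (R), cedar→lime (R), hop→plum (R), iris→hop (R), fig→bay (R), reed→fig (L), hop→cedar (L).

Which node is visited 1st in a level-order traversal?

iris

Level-order visits nodes level by level from the root, left to right within each level.
Level 0: iris
Level 1: reed, hop
Level 2: fig, cedar, plum
Level 3: rye, bay, lime
Level 4: rose
Full level-order sequence: iris, reed, hop, fig, cedar, plum, rye, bay, lime, rose.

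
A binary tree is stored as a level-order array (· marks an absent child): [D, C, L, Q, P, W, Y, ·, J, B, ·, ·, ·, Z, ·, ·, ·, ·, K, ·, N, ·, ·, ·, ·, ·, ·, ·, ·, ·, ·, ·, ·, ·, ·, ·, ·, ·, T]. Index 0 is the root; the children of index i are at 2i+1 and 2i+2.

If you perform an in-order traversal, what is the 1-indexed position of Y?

In-order visits the left subtree, then the node, then the right subtree.
At D: go left to C.
  At C: go left to Q.
    At Q: no left child.
    Visit Q.
    At Q: go right to J.
      At J: no left child.
      Visit J.
      At J: go right to K.
        At K: no left child.
        Visit K.
        At K: go right to T.
          T is a leaf — visit T.
  Visit C.
  At C: go right to P.
    At P: go left to B.
      At B: no left child.
      Visit B.
      At B: go right to N.
        N is a leaf — visit N.
    Visit P.
    At P: no right child.
Visit D.
At D: go right to L.
  At L: go left to W.
    W is a leaf — visit W.
  Visit L.
  At L: go right to Y.
    At Y: go left to Z.
      Z is a leaf — visit Z.
    Visit Y.
    At Y: no right child.
Full in-order sequence: Q, J, K, T, C, B, N, P, D, W, L, Z, Y.

13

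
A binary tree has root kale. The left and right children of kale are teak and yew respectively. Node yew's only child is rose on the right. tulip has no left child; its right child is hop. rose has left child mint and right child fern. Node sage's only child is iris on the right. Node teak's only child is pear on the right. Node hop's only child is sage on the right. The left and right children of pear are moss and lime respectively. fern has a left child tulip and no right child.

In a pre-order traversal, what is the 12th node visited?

sage

Pre-order visits the node, then its left subtree, then its right subtree.
Visit kale.
At kale: go left to teak.
  Visit teak.
  At teak: no left child.
  At teak: go right to pear.
    Visit pear.
    At pear: go left to moss.
      moss is a leaf — visit moss.
    At pear: go right to lime.
      lime is a leaf — visit lime.
At kale: go right to yew.
  Visit yew.
  At yew: no left child.
  At yew: go right to rose.
    Visit rose.
    At rose: go left to mint.
      mint is a leaf — visit mint.
    At rose: go right to fern.
      Visit fern.
      At fern: go left to tulip.
        Visit tulip.
        At tulip: no left child.
        At tulip: go right to hop.
          Visit hop.
          At hop: no left child.
          At hop: go right to sage.
            Visit sage.
            At sage: no left child.
            At sage: go right to iris.
              iris is a leaf — visit iris.
      At fern: no right child.
Full pre-order sequence: kale, teak, pear, moss, lime, yew, rose, mint, fern, tulip, hop, sage, iris.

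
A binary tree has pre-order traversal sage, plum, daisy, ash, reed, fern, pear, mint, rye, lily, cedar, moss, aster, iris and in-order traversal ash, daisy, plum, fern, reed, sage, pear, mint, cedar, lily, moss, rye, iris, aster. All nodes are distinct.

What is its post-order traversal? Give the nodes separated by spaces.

The first element of pre-order is the root; it splits in-order into left and right subtrees.
Root sage: left subtree has 5 nodes {ash, daisy, plum, fern, reed}, right has 8 {pear, mint, cedar, lily, moss, rye, iris, aster}.
  Root plum: left subtree has 2 nodes {ash, daisy}, right has 2 {fern, reed}.
    Root daisy: left subtree has 1 node {ash}, right has 0 { }.
    Root reed: left subtree has 1 node {fern}, right has 0 { }.
  Root pear: left subtree has 0 nodes { }, right has 7 {mint, cedar, lily, moss, rye, iris, aster}.
    Root mint: left subtree has 0 nodes { }, right has 6 {cedar, lily, moss, rye, iris, aster}.
      Root rye: left subtree has 3 nodes {cedar, lily, moss}, right has 2 {iris, aster}.
        Root lily: left subtree has 1 node {cedar}, right has 1 {moss}.
        Root aster: left subtree has 1 node {iris}, right has 0 { }.

ash daisy fern reed plum cedar moss lily iris aster rye mint pear sage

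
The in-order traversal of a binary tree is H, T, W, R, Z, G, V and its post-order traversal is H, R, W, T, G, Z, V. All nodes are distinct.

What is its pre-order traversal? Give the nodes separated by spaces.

V Z T H W R G

The last element of post-order is the root; it splits in-order into left and right subtrees.
Root V: left subtree has 6 nodes {H, T, W, R, Z, G}, right has 0 { }.
  Root Z: left subtree has 4 nodes {H, T, W, R}, right has 1 {G}.
    Root T: left subtree has 1 node {H}, right has 2 {W, R}.
      Root W: left subtree has 0 nodes { }, right has 1 {R}.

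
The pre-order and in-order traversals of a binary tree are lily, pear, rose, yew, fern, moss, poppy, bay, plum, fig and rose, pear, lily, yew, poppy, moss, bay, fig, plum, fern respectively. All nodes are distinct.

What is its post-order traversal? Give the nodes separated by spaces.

The first element of pre-order is the root; it splits in-order into left and right subtrees.
Root lily: left subtree has 2 nodes {rose, pear}, right has 7 {yew, poppy, moss, bay, fig, plum, fern}.
  Root pear: left subtree has 1 node {rose}, right has 0 { }.
  Root yew: left subtree has 0 nodes { }, right has 6 {poppy, moss, bay, fig, plum, fern}.
    Root fern: left subtree has 5 nodes {poppy, moss, bay, fig, plum}, right has 0 { }.
      Root moss: left subtree has 1 node {poppy}, right has 3 {bay, fig, plum}.
        Root bay: left subtree has 0 nodes { }, right has 2 {fig, plum}.
          Root plum: left subtree has 1 node {fig}, right has 0 { }.

rose pear poppy fig plum bay moss fern yew lily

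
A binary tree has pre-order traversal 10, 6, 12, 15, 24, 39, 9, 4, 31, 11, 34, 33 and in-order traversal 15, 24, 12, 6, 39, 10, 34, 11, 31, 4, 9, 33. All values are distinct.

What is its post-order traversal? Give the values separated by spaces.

24 15 12 39 6 34 11 31 4 33 9 10

The first element of pre-order is the root; it splits in-order into left and right subtrees.
Root 10: left subtree has 5 nodes {15, 24, 12, 6, 39}, right has 6 {34, 11, 31, 4, 9, 33}.
  Root 6: left subtree has 3 nodes {15, 24, 12}, right has 1 {39}.
    Root 12: left subtree has 2 nodes {15, 24}, right has 0 { }.
      Root 15: left subtree has 0 nodes { }, right has 1 {24}.
  Root 9: left subtree has 4 nodes {34, 11, 31, 4}, right has 1 {33}.
    Root 4: left subtree has 3 nodes {34, 11, 31}, right has 0 { }.
      Root 31: left subtree has 2 nodes {34, 11}, right has 0 { }.
        Root 11: left subtree has 1 node {34}, right has 0 { }.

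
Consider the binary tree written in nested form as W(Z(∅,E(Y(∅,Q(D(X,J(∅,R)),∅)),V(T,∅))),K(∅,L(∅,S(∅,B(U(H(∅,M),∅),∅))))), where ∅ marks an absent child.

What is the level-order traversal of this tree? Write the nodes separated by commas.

W, Z, K, E, L, Y, V, S, Q, T, B, D, U, X, J, H, R, M

Level-order visits nodes level by level from the root, left to right within each level.
Level 0: W
Level 1: Z, K
Level 2: E, L
Level 3: Y, V, S
Level 4: Q, T, B
Level 5: D, U
Level 6: X, J, H
Level 7: R, M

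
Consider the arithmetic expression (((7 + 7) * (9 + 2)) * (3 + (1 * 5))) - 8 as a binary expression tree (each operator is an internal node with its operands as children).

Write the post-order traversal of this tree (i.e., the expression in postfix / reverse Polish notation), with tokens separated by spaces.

Post-order on an expression tree gives postfix notation: for each operator, emit left operand, right operand, then the operator.

7 7 + 9 2 + * 3 1 5 * + * 8 -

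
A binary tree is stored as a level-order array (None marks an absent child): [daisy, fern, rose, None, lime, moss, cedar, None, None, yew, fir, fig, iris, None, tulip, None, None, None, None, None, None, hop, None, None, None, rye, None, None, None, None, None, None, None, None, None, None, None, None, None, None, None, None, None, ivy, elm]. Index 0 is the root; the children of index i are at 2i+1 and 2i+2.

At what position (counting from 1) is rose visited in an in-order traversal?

13

In-order visits the left subtree, then the node, then the right subtree.
At daisy: go left to fern.
  At fern: no left child.
  Visit fern.
  At fern: go right to lime.
    At lime: go left to yew.
      yew is a leaf — visit yew.
    Visit lime.
    At lime: go right to fir.
      At fir: go left to hop.
        At hop: go left to ivy.
          ivy is a leaf — visit ivy.
        Visit hop.
        At hop: go right to elm.
          elm is a leaf — visit elm.
      Visit fir.
      At fir: no right child.
Visit daisy.
At daisy: go right to rose.
  At rose: go left to moss.
    At moss: go left to fig.
      fig is a leaf — visit fig.
    Visit moss.
    At moss: go right to iris.
      At iris: go left to rye.
        rye is a leaf — visit rye.
      Visit iris.
      At iris: no right child.
  Visit rose.
  At rose: go right to cedar.
    At cedar: no left child.
    Visit cedar.
    At cedar: go right to tulip.
      tulip is a leaf — visit tulip.
Full in-order sequence: fern, yew, lime, ivy, hop, elm, fir, daisy, fig, moss, rye, iris, rose, cedar, tulip.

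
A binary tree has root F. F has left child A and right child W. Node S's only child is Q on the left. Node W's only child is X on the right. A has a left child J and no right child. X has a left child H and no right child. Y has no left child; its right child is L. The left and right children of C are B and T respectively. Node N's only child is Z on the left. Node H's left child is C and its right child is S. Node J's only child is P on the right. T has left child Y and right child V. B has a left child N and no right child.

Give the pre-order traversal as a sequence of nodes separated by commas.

F, A, J, P, W, X, H, C, B, N, Z, T, Y, L, V, S, Q

Pre-order visits the node, then its left subtree, then its right subtree.
Visit F.
At F: go left to A.
  Visit A.
  At A: go left to J.
    Visit J.
    At J: no left child.
    At J: go right to P.
      P is a leaf — visit P.
  At A: no right child.
At F: go right to W.
  Visit W.
  At W: no left child.
  At W: go right to X.
    Visit X.
    At X: go left to H.
      Visit H.
      At H: go left to C.
        Visit C.
        At C: go left to B.
          Visit B.
          At B: go left to N.
            Visit N.
            At N: go left to Z.
              Z is a leaf — visit Z.
            At N: no right child.
          At B: no right child.
        At C: go right to T.
          Visit T.
          At T: go left to Y.
            Visit Y.
            At Y: no left child.
            At Y: go right to L.
              L is a leaf — visit L.
          At T: go right to V.
            V is a leaf — visit V.
      At H: go right to S.
        Visit S.
        At S: go left to Q.
          Q is a leaf — visit Q.
        At S: no right child.
    At X: no right child.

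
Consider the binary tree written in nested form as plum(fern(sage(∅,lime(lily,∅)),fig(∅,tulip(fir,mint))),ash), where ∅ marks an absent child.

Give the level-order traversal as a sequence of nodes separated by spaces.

Level-order visits nodes level by level from the root, left to right within each level.
Level 0: plum
Level 1: fern, ash
Level 2: sage, fig
Level 3: lime, tulip
Level 4: lily, fir, mint

plum fern ash sage fig lime tulip lily fir mint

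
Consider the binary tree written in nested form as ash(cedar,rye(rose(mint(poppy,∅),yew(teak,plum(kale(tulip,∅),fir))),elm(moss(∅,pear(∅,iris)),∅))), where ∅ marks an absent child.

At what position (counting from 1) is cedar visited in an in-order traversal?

1

In-order visits the left subtree, then the node, then the right subtree.
At ash: go left to cedar.
  cedar is a leaf — visit cedar.
Visit ash.
At ash: go right to rye.
  At rye: go left to rose.
    At rose: go left to mint.
      At mint: go left to poppy.
        poppy is a leaf — visit poppy.
      Visit mint.
      At mint: no right child.
    Visit rose.
    At rose: go right to yew.
      At yew: go left to teak.
        teak is a leaf — visit teak.
      Visit yew.
      At yew: go right to plum.
        At plum: go left to kale.
          At kale: go left to tulip.
            tulip is a leaf — visit tulip.
          Visit kale.
          At kale: no right child.
        Visit plum.
        At plum: go right to fir.
          fir is a leaf — visit fir.
  Visit rye.
  At rye: go right to elm.
    At elm: go left to moss.
      At moss: no left child.
      Visit moss.
      At moss: go right to pear.
        At pear: no left child.
        Visit pear.
        At pear: go right to iris.
          iris is a leaf — visit iris.
    Visit elm.
    At elm: no right child.
Full in-order sequence: cedar, ash, poppy, mint, rose, teak, yew, tulip, kale, plum, fir, rye, moss, pear, iris, elm.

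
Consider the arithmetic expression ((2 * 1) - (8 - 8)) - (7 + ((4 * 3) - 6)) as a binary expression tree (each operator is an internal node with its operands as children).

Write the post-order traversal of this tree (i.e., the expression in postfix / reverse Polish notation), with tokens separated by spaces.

Post-order on an expression tree gives postfix notation: for each operator, emit left operand, right operand, then the operator.

2 1 * 8 8 - - 7 4 3 * 6 - + -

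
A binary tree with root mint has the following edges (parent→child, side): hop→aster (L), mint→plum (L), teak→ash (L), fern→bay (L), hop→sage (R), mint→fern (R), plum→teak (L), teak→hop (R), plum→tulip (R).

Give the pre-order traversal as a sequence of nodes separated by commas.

mint, plum, teak, ash, hop, aster, sage, tulip, fern, bay

Pre-order visits the node, then its left subtree, then its right subtree.
Visit mint.
At mint: go left to plum.
  Visit plum.
  At plum: go left to teak.
    Visit teak.
    At teak: go left to ash.
      ash is a leaf — visit ash.
    At teak: go right to hop.
      Visit hop.
      At hop: go left to aster.
        aster is a leaf — visit aster.
      At hop: go right to sage.
        sage is a leaf — visit sage.
  At plum: go right to tulip.
    tulip is a leaf — visit tulip.
At mint: go right to fern.
  Visit fern.
  At fern: go left to bay.
    bay is a leaf — visit bay.
  At fern: no right child.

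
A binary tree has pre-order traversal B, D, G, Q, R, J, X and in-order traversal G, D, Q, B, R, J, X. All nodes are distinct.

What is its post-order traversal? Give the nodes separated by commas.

G, Q, D, X, J, R, B

The first element of pre-order is the root; it splits in-order into left and right subtrees.
Root B: left subtree has 3 nodes {G, D, Q}, right has 3 {R, J, X}.
  Root D: left subtree has 1 node {G}, right has 1 {Q}.
  Root R: left subtree has 0 nodes { }, right has 2 {J, X}.
    Root J: left subtree has 0 nodes { }, right has 1 {X}.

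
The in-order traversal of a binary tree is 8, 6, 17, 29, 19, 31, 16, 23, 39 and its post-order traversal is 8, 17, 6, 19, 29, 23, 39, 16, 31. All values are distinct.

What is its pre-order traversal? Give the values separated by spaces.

31 29 6 8 17 19 16 39 23

The last element of post-order is the root; it splits in-order into left and right subtrees.
Root 31: left subtree has 5 nodes {8, 6, 17, 29, 19}, right has 3 {16, 23, 39}.
  Root 29: left subtree has 3 nodes {8, 6, 17}, right has 1 {19}.
    Root 6: left subtree has 1 node {8}, right has 1 {17}.
  Root 16: left subtree has 0 nodes { }, right has 2 {23, 39}.
    Root 39: left subtree has 1 node {23}, right has 0 { }.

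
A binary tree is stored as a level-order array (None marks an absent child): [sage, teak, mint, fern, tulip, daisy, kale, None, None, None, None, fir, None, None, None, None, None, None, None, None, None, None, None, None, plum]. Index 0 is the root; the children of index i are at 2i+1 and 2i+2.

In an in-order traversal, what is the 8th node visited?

In-order visits the left subtree, then the node, then the right subtree.
At sage: go left to teak.
  At teak: go left to fern.
    fern is a leaf — visit fern.
  Visit teak.
  At teak: go right to tulip.
    tulip is a leaf — visit tulip.
Visit sage.
At sage: go right to mint.
  At mint: go left to daisy.
    At daisy: go left to fir.
      At fir: no left child.
      Visit fir.
      At fir: go right to plum.
        plum is a leaf — visit plum.
    Visit daisy.
    At daisy: no right child.
  Visit mint.
  At mint: go right to kale.
    kale is a leaf — visit kale.
Full in-order sequence: fern, teak, tulip, sage, fir, plum, daisy, mint, kale.

mint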